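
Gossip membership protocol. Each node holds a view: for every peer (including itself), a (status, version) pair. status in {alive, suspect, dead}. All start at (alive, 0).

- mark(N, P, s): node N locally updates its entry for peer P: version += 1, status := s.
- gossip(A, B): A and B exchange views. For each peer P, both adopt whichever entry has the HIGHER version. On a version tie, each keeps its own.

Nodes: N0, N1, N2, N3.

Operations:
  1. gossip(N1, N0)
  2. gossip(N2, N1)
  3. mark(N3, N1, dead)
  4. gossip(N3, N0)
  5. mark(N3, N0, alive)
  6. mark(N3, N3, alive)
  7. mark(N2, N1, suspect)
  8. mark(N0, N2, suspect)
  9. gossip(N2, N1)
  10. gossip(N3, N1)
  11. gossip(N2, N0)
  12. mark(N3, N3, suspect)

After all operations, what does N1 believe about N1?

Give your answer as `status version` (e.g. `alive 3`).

Op 1: gossip N1<->N0 -> N1.N0=(alive,v0) N1.N1=(alive,v0) N1.N2=(alive,v0) N1.N3=(alive,v0) | N0.N0=(alive,v0) N0.N1=(alive,v0) N0.N2=(alive,v0) N0.N3=(alive,v0)
Op 2: gossip N2<->N1 -> N2.N0=(alive,v0) N2.N1=(alive,v0) N2.N2=(alive,v0) N2.N3=(alive,v0) | N1.N0=(alive,v0) N1.N1=(alive,v0) N1.N2=(alive,v0) N1.N3=(alive,v0)
Op 3: N3 marks N1=dead -> (dead,v1)
Op 4: gossip N3<->N0 -> N3.N0=(alive,v0) N3.N1=(dead,v1) N3.N2=(alive,v0) N3.N3=(alive,v0) | N0.N0=(alive,v0) N0.N1=(dead,v1) N0.N2=(alive,v0) N0.N3=(alive,v0)
Op 5: N3 marks N0=alive -> (alive,v1)
Op 6: N3 marks N3=alive -> (alive,v1)
Op 7: N2 marks N1=suspect -> (suspect,v1)
Op 8: N0 marks N2=suspect -> (suspect,v1)
Op 9: gossip N2<->N1 -> N2.N0=(alive,v0) N2.N1=(suspect,v1) N2.N2=(alive,v0) N2.N3=(alive,v0) | N1.N0=(alive,v0) N1.N1=(suspect,v1) N1.N2=(alive,v0) N1.N3=(alive,v0)
Op 10: gossip N3<->N1 -> N3.N0=(alive,v1) N3.N1=(dead,v1) N3.N2=(alive,v0) N3.N3=(alive,v1) | N1.N0=(alive,v1) N1.N1=(suspect,v1) N1.N2=(alive,v0) N1.N3=(alive,v1)
Op 11: gossip N2<->N0 -> N2.N0=(alive,v0) N2.N1=(suspect,v1) N2.N2=(suspect,v1) N2.N3=(alive,v0) | N0.N0=(alive,v0) N0.N1=(dead,v1) N0.N2=(suspect,v1) N0.N3=(alive,v0)
Op 12: N3 marks N3=suspect -> (suspect,v2)

Answer: suspect 1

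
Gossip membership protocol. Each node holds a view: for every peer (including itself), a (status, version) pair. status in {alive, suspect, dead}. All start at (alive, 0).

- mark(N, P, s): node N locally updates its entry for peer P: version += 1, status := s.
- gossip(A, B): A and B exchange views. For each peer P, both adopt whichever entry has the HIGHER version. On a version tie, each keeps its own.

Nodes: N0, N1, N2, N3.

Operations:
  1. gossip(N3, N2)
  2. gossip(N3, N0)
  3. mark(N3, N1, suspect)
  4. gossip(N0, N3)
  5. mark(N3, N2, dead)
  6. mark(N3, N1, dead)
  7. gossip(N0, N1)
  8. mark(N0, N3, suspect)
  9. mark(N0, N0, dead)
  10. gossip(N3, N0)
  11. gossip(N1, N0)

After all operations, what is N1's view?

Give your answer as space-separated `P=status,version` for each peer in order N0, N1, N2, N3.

Answer: N0=dead,1 N1=dead,2 N2=dead,1 N3=suspect,1

Derivation:
Op 1: gossip N3<->N2 -> N3.N0=(alive,v0) N3.N1=(alive,v0) N3.N2=(alive,v0) N3.N3=(alive,v0) | N2.N0=(alive,v0) N2.N1=(alive,v0) N2.N2=(alive,v0) N2.N3=(alive,v0)
Op 2: gossip N3<->N0 -> N3.N0=(alive,v0) N3.N1=(alive,v0) N3.N2=(alive,v0) N3.N3=(alive,v0) | N0.N0=(alive,v0) N0.N1=(alive,v0) N0.N2=(alive,v0) N0.N3=(alive,v0)
Op 3: N3 marks N1=suspect -> (suspect,v1)
Op 4: gossip N0<->N3 -> N0.N0=(alive,v0) N0.N1=(suspect,v1) N0.N2=(alive,v0) N0.N3=(alive,v0) | N3.N0=(alive,v0) N3.N1=(suspect,v1) N3.N2=(alive,v0) N3.N3=(alive,v0)
Op 5: N3 marks N2=dead -> (dead,v1)
Op 6: N3 marks N1=dead -> (dead,v2)
Op 7: gossip N0<->N1 -> N0.N0=(alive,v0) N0.N1=(suspect,v1) N0.N2=(alive,v0) N0.N3=(alive,v0) | N1.N0=(alive,v0) N1.N1=(suspect,v1) N1.N2=(alive,v0) N1.N3=(alive,v0)
Op 8: N0 marks N3=suspect -> (suspect,v1)
Op 9: N0 marks N0=dead -> (dead,v1)
Op 10: gossip N3<->N0 -> N3.N0=(dead,v1) N3.N1=(dead,v2) N3.N2=(dead,v1) N3.N3=(suspect,v1) | N0.N0=(dead,v1) N0.N1=(dead,v2) N0.N2=(dead,v1) N0.N3=(suspect,v1)
Op 11: gossip N1<->N0 -> N1.N0=(dead,v1) N1.N1=(dead,v2) N1.N2=(dead,v1) N1.N3=(suspect,v1) | N0.N0=(dead,v1) N0.N1=(dead,v2) N0.N2=(dead,v1) N0.N3=(suspect,v1)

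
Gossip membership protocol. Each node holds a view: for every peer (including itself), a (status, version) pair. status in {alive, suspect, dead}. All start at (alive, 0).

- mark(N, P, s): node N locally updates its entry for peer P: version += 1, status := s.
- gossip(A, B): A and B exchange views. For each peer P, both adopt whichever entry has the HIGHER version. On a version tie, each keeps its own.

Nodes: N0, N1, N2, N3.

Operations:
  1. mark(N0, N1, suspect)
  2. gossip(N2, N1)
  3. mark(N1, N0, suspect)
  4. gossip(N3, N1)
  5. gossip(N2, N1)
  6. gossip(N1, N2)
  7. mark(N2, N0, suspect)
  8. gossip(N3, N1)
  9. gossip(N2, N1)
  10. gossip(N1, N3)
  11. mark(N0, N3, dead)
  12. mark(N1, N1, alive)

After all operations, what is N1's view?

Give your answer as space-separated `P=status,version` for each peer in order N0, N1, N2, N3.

Answer: N0=suspect,2 N1=alive,1 N2=alive,0 N3=alive,0

Derivation:
Op 1: N0 marks N1=suspect -> (suspect,v1)
Op 2: gossip N2<->N1 -> N2.N0=(alive,v0) N2.N1=(alive,v0) N2.N2=(alive,v0) N2.N3=(alive,v0) | N1.N0=(alive,v0) N1.N1=(alive,v0) N1.N2=(alive,v0) N1.N3=(alive,v0)
Op 3: N1 marks N0=suspect -> (suspect,v1)
Op 4: gossip N3<->N1 -> N3.N0=(suspect,v1) N3.N1=(alive,v0) N3.N2=(alive,v0) N3.N3=(alive,v0) | N1.N0=(suspect,v1) N1.N1=(alive,v0) N1.N2=(alive,v0) N1.N3=(alive,v0)
Op 5: gossip N2<->N1 -> N2.N0=(suspect,v1) N2.N1=(alive,v0) N2.N2=(alive,v0) N2.N3=(alive,v0) | N1.N0=(suspect,v1) N1.N1=(alive,v0) N1.N2=(alive,v0) N1.N3=(alive,v0)
Op 6: gossip N1<->N2 -> N1.N0=(suspect,v1) N1.N1=(alive,v0) N1.N2=(alive,v0) N1.N3=(alive,v0) | N2.N0=(suspect,v1) N2.N1=(alive,v0) N2.N2=(alive,v0) N2.N3=(alive,v0)
Op 7: N2 marks N0=suspect -> (suspect,v2)
Op 8: gossip N3<->N1 -> N3.N0=(suspect,v1) N3.N1=(alive,v0) N3.N2=(alive,v0) N3.N3=(alive,v0) | N1.N0=(suspect,v1) N1.N1=(alive,v0) N1.N2=(alive,v0) N1.N3=(alive,v0)
Op 9: gossip N2<->N1 -> N2.N0=(suspect,v2) N2.N1=(alive,v0) N2.N2=(alive,v0) N2.N3=(alive,v0) | N1.N0=(suspect,v2) N1.N1=(alive,v0) N1.N2=(alive,v0) N1.N3=(alive,v0)
Op 10: gossip N1<->N3 -> N1.N0=(suspect,v2) N1.N1=(alive,v0) N1.N2=(alive,v0) N1.N3=(alive,v0) | N3.N0=(suspect,v2) N3.N1=(alive,v0) N3.N2=(alive,v0) N3.N3=(alive,v0)
Op 11: N0 marks N3=dead -> (dead,v1)
Op 12: N1 marks N1=alive -> (alive,v1)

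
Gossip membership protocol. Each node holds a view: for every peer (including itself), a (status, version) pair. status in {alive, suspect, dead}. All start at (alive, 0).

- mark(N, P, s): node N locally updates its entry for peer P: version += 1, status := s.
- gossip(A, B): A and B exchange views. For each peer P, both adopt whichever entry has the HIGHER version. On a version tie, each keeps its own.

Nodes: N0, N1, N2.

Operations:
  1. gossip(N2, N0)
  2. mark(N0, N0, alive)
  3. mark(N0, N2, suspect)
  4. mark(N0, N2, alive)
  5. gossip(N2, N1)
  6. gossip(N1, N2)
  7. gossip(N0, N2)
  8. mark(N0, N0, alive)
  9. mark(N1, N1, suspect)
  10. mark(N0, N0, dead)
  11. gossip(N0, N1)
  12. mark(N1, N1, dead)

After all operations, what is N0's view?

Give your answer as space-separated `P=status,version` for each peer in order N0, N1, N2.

Answer: N0=dead,3 N1=suspect,1 N2=alive,2

Derivation:
Op 1: gossip N2<->N0 -> N2.N0=(alive,v0) N2.N1=(alive,v0) N2.N2=(alive,v0) | N0.N0=(alive,v0) N0.N1=(alive,v0) N0.N2=(alive,v0)
Op 2: N0 marks N0=alive -> (alive,v1)
Op 3: N0 marks N2=suspect -> (suspect,v1)
Op 4: N0 marks N2=alive -> (alive,v2)
Op 5: gossip N2<->N1 -> N2.N0=(alive,v0) N2.N1=(alive,v0) N2.N2=(alive,v0) | N1.N0=(alive,v0) N1.N1=(alive,v0) N1.N2=(alive,v0)
Op 6: gossip N1<->N2 -> N1.N0=(alive,v0) N1.N1=(alive,v0) N1.N2=(alive,v0) | N2.N0=(alive,v0) N2.N1=(alive,v0) N2.N2=(alive,v0)
Op 7: gossip N0<->N2 -> N0.N0=(alive,v1) N0.N1=(alive,v0) N0.N2=(alive,v2) | N2.N0=(alive,v1) N2.N1=(alive,v0) N2.N2=(alive,v2)
Op 8: N0 marks N0=alive -> (alive,v2)
Op 9: N1 marks N1=suspect -> (suspect,v1)
Op 10: N0 marks N0=dead -> (dead,v3)
Op 11: gossip N0<->N1 -> N0.N0=(dead,v3) N0.N1=(suspect,v1) N0.N2=(alive,v2) | N1.N0=(dead,v3) N1.N1=(suspect,v1) N1.N2=(alive,v2)
Op 12: N1 marks N1=dead -> (dead,v2)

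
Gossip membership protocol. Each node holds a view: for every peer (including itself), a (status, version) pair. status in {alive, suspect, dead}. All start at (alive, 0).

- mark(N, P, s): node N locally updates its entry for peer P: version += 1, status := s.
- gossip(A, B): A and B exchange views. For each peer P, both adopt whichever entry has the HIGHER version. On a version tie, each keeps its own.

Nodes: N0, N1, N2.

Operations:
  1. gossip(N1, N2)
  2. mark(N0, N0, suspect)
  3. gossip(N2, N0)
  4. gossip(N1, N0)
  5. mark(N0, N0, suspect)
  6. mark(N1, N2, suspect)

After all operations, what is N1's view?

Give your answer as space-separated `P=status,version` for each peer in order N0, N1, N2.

Op 1: gossip N1<->N2 -> N1.N0=(alive,v0) N1.N1=(alive,v0) N1.N2=(alive,v0) | N2.N0=(alive,v0) N2.N1=(alive,v0) N2.N2=(alive,v0)
Op 2: N0 marks N0=suspect -> (suspect,v1)
Op 3: gossip N2<->N0 -> N2.N0=(suspect,v1) N2.N1=(alive,v0) N2.N2=(alive,v0) | N0.N0=(suspect,v1) N0.N1=(alive,v0) N0.N2=(alive,v0)
Op 4: gossip N1<->N0 -> N1.N0=(suspect,v1) N1.N1=(alive,v0) N1.N2=(alive,v0) | N0.N0=(suspect,v1) N0.N1=(alive,v0) N0.N2=(alive,v0)
Op 5: N0 marks N0=suspect -> (suspect,v2)
Op 6: N1 marks N2=suspect -> (suspect,v1)

Answer: N0=suspect,1 N1=alive,0 N2=suspect,1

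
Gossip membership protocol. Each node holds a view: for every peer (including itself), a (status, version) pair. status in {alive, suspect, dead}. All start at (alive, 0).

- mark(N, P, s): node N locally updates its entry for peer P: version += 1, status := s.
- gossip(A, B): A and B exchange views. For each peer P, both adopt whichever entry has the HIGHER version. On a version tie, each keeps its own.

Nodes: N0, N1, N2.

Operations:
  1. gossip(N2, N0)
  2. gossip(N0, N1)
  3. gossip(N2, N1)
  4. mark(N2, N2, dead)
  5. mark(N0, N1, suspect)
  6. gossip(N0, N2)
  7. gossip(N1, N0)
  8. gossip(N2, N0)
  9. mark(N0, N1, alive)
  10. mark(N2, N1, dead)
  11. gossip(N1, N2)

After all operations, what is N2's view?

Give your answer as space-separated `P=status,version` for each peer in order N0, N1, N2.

Answer: N0=alive,0 N1=dead,2 N2=dead,1

Derivation:
Op 1: gossip N2<->N0 -> N2.N0=(alive,v0) N2.N1=(alive,v0) N2.N2=(alive,v0) | N0.N0=(alive,v0) N0.N1=(alive,v0) N0.N2=(alive,v0)
Op 2: gossip N0<->N1 -> N0.N0=(alive,v0) N0.N1=(alive,v0) N0.N2=(alive,v0) | N1.N0=(alive,v0) N1.N1=(alive,v0) N1.N2=(alive,v0)
Op 3: gossip N2<->N1 -> N2.N0=(alive,v0) N2.N1=(alive,v0) N2.N2=(alive,v0) | N1.N0=(alive,v0) N1.N1=(alive,v0) N1.N2=(alive,v0)
Op 4: N2 marks N2=dead -> (dead,v1)
Op 5: N0 marks N1=suspect -> (suspect,v1)
Op 6: gossip N0<->N2 -> N0.N0=(alive,v0) N0.N1=(suspect,v1) N0.N2=(dead,v1) | N2.N0=(alive,v0) N2.N1=(suspect,v1) N2.N2=(dead,v1)
Op 7: gossip N1<->N0 -> N1.N0=(alive,v0) N1.N1=(suspect,v1) N1.N2=(dead,v1) | N0.N0=(alive,v0) N0.N1=(suspect,v1) N0.N2=(dead,v1)
Op 8: gossip N2<->N0 -> N2.N0=(alive,v0) N2.N1=(suspect,v1) N2.N2=(dead,v1) | N0.N0=(alive,v0) N0.N1=(suspect,v1) N0.N2=(dead,v1)
Op 9: N0 marks N1=alive -> (alive,v2)
Op 10: N2 marks N1=dead -> (dead,v2)
Op 11: gossip N1<->N2 -> N1.N0=(alive,v0) N1.N1=(dead,v2) N1.N2=(dead,v1) | N2.N0=(alive,v0) N2.N1=(dead,v2) N2.N2=(dead,v1)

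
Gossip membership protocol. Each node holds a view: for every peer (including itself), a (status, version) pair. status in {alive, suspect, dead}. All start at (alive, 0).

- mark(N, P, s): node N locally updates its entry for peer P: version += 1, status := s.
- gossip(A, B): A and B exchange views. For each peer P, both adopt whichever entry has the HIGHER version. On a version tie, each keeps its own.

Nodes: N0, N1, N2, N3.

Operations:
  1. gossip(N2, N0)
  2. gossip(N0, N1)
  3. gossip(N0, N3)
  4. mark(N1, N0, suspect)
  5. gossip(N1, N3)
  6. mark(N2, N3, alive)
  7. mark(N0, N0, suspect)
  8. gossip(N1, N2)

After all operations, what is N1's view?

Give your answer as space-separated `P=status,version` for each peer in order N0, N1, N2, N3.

Op 1: gossip N2<->N0 -> N2.N0=(alive,v0) N2.N1=(alive,v0) N2.N2=(alive,v0) N2.N3=(alive,v0) | N0.N0=(alive,v0) N0.N1=(alive,v0) N0.N2=(alive,v0) N0.N3=(alive,v0)
Op 2: gossip N0<->N1 -> N0.N0=(alive,v0) N0.N1=(alive,v0) N0.N2=(alive,v0) N0.N3=(alive,v0) | N1.N0=(alive,v0) N1.N1=(alive,v0) N1.N2=(alive,v0) N1.N3=(alive,v0)
Op 3: gossip N0<->N3 -> N0.N0=(alive,v0) N0.N1=(alive,v0) N0.N2=(alive,v0) N0.N3=(alive,v0) | N3.N0=(alive,v0) N3.N1=(alive,v0) N3.N2=(alive,v0) N3.N3=(alive,v0)
Op 4: N1 marks N0=suspect -> (suspect,v1)
Op 5: gossip N1<->N3 -> N1.N0=(suspect,v1) N1.N1=(alive,v0) N1.N2=(alive,v0) N1.N3=(alive,v0) | N3.N0=(suspect,v1) N3.N1=(alive,v0) N3.N2=(alive,v0) N3.N3=(alive,v0)
Op 6: N2 marks N3=alive -> (alive,v1)
Op 7: N0 marks N0=suspect -> (suspect,v1)
Op 8: gossip N1<->N2 -> N1.N0=(suspect,v1) N1.N1=(alive,v0) N1.N2=(alive,v0) N1.N3=(alive,v1) | N2.N0=(suspect,v1) N2.N1=(alive,v0) N2.N2=(alive,v0) N2.N3=(alive,v1)

Answer: N0=suspect,1 N1=alive,0 N2=alive,0 N3=alive,1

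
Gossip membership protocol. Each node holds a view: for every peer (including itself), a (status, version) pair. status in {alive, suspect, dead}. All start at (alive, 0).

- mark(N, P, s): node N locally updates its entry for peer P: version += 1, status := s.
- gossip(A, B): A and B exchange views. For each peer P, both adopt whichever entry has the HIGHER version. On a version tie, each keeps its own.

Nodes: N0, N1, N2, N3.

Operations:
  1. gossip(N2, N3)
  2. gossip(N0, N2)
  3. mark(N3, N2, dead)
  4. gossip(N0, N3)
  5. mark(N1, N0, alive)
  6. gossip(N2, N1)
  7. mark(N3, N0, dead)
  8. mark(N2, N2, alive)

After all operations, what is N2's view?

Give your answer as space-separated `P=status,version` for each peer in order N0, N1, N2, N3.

Op 1: gossip N2<->N3 -> N2.N0=(alive,v0) N2.N1=(alive,v0) N2.N2=(alive,v0) N2.N3=(alive,v0) | N3.N0=(alive,v0) N3.N1=(alive,v0) N3.N2=(alive,v0) N3.N3=(alive,v0)
Op 2: gossip N0<->N2 -> N0.N0=(alive,v0) N0.N1=(alive,v0) N0.N2=(alive,v0) N0.N3=(alive,v0) | N2.N0=(alive,v0) N2.N1=(alive,v0) N2.N2=(alive,v0) N2.N3=(alive,v0)
Op 3: N3 marks N2=dead -> (dead,v1)
Op 4: gossip N0<->N3 -> N0.N0=(alive,v0) N0.N1=(alive,v0) N0.N2=(dead,v1) N0.N3=(alive,v0) | N3.N0=(alive,v0) N3.N1=(alive,v0) N3.N2=(dead,v1) N3.N3=(alive,v0)
Op 5: N1 marks N0=alive -> (alive,v1)
Op 6: gossip N2<->N1 -> N2.N0=(alive,v1) N2.N1=(alive,v0) N2.N2=(alive,v0) N2.N3=(alive,v0) | N1.N0=(alive,v1) N1.N1=(alive,v0) N1.N2=(alive,v0) N1.N3=(alive,v0)
Op 7: N3 marks N0=dead -> (dead,v1)
Op 8: N2 marks N2=alive -> (alive,v1)

Answer: N0=alive,1 N1=alive,0 N2=alive,1 N3=alive,0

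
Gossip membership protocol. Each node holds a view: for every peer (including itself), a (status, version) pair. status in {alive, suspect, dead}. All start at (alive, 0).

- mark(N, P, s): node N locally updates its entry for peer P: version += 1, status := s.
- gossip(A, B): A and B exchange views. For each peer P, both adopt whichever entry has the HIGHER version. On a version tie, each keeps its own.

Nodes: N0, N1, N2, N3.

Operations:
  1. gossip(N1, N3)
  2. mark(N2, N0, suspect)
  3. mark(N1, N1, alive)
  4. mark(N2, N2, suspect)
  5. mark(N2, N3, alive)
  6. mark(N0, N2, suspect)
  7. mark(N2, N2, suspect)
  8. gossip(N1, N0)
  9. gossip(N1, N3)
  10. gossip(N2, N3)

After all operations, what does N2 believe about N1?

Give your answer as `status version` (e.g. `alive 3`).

Op 1: gossip N1<->N3 -> N1.N0=(alive,v0) N1.N1=(alive,v0) N1.N2=(alive,v0) N1.N3=(alive,v0) | N3.N0=(alive,v0) N3.N1=(alive,v0) N3.N2=(alive,v0) N3.N3=(alive,v0)
Op 2: N2 marks N0=suspect -> (suspect,v1)
Op 3: N1 marks N1=alive -> (alive,v1)
Op 4: N2 marks N2=suspect -> (suspect,v1)
Op 5: N2 marks N3=alive -> (alive,v1)
Op 6: N0 marks N2=suspect -> (suspect,v1)
Op 7: N2 marks N2=suspect -> (suspect,v2)
Op 8: gossip N1<->N0 -> N1.N0=(alive,v0) N1.N1=(alive,v1) N1.N2=(suspect,v1) N1.N3=(alive,v0) | N0.N0=(alive,v0) N0.N1=(alive,v1) N0.N2=(suspect,v1) N0.N3=(alive,v0)
Op 9: gossip N1<->N3 -> N1.N0=(alive,v0) N1.N1=(alive,v1) N1.N2=(suspect,v1) N1.N3=(alive,v0) | N3.N0=(alive,v0) N3.N1=(alive,v1) N3.N2=(suspect,v1) N3.N3=(alive,v0)
Op 10: gossip N2<->N3 -> N2.N0=(suspect,v1) N2.N1=(alive,v1) N2.N2=(suspect,v2) N2.N3=(alive,v1) | N3.N0=(suspect,v1) N3.N1=(alive,v1) N3.N2=(suspect,v2) N3.N3=(alive,v1)

Answer: alive 1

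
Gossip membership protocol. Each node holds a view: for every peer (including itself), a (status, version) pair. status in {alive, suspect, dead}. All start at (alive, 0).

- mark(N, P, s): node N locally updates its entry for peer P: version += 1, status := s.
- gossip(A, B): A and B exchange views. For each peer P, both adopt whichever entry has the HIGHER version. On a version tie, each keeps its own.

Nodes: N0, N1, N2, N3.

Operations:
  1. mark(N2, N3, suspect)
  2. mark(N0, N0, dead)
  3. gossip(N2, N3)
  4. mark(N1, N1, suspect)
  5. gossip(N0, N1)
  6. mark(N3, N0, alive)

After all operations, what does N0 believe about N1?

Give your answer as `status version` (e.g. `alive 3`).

Op 1: N2 marks N3=suspect -> (suspect,v1)
Op 2: N0 marks N0=dead -> (dead,v1)
Op 3: gossip N2<->N3 -> N2.N0=(alive,v0) N2.N1=(alive,v0) N2.N2=(alive,v0) N2.N3=(suspect,v1) | N3.N0=(alive,v0) N3.N1=(alive,v0) N3.N2=(alive,v0) N3.N3=(suspect,v1)
Op 4: N1 marks N1=suspect -> (suspect,v1)
Op 5: gossip N0<->N1 -> N0.N0=(dead,v1) N0.N1=(suspect,v1) N0.N2=(alive,v0) N0.N3=(alive,v0) | N1.N0=(dead,v1) N1.N1=(suspect,v1) N1.N2=(alive,v0) N1.N3=(alive,v0)
Op 6: N3 marks N0=alive -> (alive,v1)

Answer: suspect 1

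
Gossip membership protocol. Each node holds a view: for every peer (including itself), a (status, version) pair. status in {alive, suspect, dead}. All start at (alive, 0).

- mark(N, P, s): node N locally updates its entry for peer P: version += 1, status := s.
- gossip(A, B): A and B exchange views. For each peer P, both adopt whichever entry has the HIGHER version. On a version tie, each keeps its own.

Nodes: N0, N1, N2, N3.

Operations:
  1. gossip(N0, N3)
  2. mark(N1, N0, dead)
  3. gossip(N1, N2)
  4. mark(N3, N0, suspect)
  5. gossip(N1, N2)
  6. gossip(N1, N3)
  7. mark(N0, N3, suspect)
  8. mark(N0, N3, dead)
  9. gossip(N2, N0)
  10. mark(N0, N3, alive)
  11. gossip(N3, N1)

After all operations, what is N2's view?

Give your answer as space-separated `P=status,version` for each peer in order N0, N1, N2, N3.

Op 1: gossip N0<->N3 -> N0.N0=(alive,v0) N0.N1=(alive,v0) N0.N2=(alive,v0) N0.N3=(alive,v0) | N3.N0=(alive,v0) N3.N1=(alive,v0) N3.N2=(alive,v0) N3.N3=(alive,v0)
Op 2: N1 marks N0=dead -> (dead,v1)
Op 3: gossip N1<->N2 -> N1.N0=(dead,v1) N1.N1=(alive,v0) N1.N2=(alive,v0) N1.N3=(alive,v0) | N2.N0=(dead,v1) N2.N1=(alive,v0) N2.N2=(alive,v0) N2.N3=(alive,v0)
Op 4: N3 marks N0=suspect -> (suspect,v1)
Op 5: gossip N1<->N2 -> N1.N0=(dead,v1) N1.N1=(alive,v0) N1.N2=(alive,v0) N1.N3=(alive,v0) | N2.N0=(dead,v1) N2.N1=(alive,v0) N2.N2=(alive,v0) N2.N3=(alive,v0)
Op 6: gossip N1<->N3 -> N1.N0=(dead,v1) N1.N1=(alive,v0) N1.N2=(alive,v0) N1.N3=(alive,v0) | N3.N0=(suspect,v1) N3.N1=(alive,v0) N3.N2=(alive,v0) N3.N3=(alive,v0)
Op 7: N0 marks N3=suspect -> (suspect,v1)
Op 8: N0 marks N3=dead -> (dead,v2)
Op 9: gossip N2<->N0 -> N2.N0=(dead,v1) N2.N1=(alive,v0) N2.N2=(alive,v0) N2.N3=(dead,v2) | N0.N0=(dead,v1) N0.N1=(alive,v0) N0.N2=(alive,v0) N0.N3=(dead,v2)
Op 10: N0 marks N3=alive -> (alive,v3)
Op 11: gossip N3<->N1 -> N3.N0=(suspect,v1) N3.N1=(alive,v0) N3.N2=(alive,v0) N3.N3=(alive,v0) | N1.N0=(dead,v1) N1.N1=(alive,v0) N1.N2=(alive,v0) N1.N3=(alive,v0)

Answer: N0=dead,1 N1=alive,0 N2=alive,0 N3=dead,2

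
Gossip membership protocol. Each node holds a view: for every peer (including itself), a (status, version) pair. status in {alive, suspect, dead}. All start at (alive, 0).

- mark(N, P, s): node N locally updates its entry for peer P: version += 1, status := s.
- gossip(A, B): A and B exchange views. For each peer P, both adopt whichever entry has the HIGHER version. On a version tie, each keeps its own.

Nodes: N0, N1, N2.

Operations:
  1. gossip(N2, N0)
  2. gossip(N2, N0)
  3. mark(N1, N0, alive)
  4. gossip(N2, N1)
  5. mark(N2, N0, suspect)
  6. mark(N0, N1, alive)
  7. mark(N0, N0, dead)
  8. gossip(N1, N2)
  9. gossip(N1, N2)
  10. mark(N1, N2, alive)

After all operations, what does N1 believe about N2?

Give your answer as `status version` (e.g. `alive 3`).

Answer: alive 1

Derivation:
Op 1: gossip N2<->N0 -> N2.N0=(alive,v0) N2.N1=(alive,v0) N2.N2=(alive,v0) | N0.N0=(alive,v0) N0.N1=(alive,v0) N0.N2=(alive,v0)
Op 2: gossip N2<->N0 -> N2.N0=(alive,v0) N2.N1=(alive,v0) N2.N2=(alive,v0) | N0.N0=(alive,v0) N0.N1=(alive,v0) N0.N2=(alive,v0)
Op 3: N1 marks N0=alive -> (alive,v1)
Op 4: gossip N2<->N1 -> N2.N0=(alive,v1) N2.N1=(alive,v0) N2.N2=(alive,v0) | N1.N0=(alive,v1) N1.N1=(alive,v0) N1.N2=(alive,v0)
Op 5: N2 marks N0=suspect -> (suspect,v2)
Op 6: N0 marks N1=alive -> (alive,v1)
Op 7: N0 marks N0=dead -> (dead,v1)
Op 8: gossip N1<->N2 -> N1.N0=(suspect,v2) N1.N1=(alive,v0) N1.N2=(alive,v0) | N2.N0=(suspect,v2) N2.N1=(alive,v0) N2.N2=(alive,v0)
Op 9: gossip N1<->N2 -> N1.N0=(suspect,v2) N1.N1=(alive,v0) N1.N2=(alive,v0) | N2.N0=(suspect,v2) N2.N1=(alive,v0) N2.N2=(alive,v0)
Op 10: N1 marks N2=alive -> (alive,v1)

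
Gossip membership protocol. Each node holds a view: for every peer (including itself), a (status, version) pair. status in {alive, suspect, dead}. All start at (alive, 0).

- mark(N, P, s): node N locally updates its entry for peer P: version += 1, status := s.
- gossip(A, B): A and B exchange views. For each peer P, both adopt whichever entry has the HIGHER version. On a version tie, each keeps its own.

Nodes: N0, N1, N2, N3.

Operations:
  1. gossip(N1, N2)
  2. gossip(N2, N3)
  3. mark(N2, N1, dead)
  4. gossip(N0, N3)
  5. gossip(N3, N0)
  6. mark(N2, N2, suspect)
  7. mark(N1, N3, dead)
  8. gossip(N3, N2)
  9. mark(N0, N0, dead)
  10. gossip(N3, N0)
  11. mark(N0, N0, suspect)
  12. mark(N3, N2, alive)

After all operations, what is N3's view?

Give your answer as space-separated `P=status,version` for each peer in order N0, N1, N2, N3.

Op 1: gossip N1<->N2 -> N1.N0=(alive,v0) N1.N1=(alive,v0) N1.N2=(alive,v0) N1.N3=(alive,v0) | N2.N0=(alive,v0) N2.N1=(alive,v0) N2.N2=(alive,v0) N2.N3=(alive,v0)
Op 2: gossip N2<->N3 -> N2.N0=(alive,v0) N2.N1=(alive,v0) N2.N2=(alive,v0) N2.N3=(alive,v0) | N3.N0=(alive,v0) N3.N1=(alive,v0) N3.N2=(alive,v0) N3.N3=(alive,v0)
Op 3: N2 marks N1=dead -> (dead,v1)
Op 4: gossip N0<->N3 -> N0.N0=(alive,v0) N0.N1=(alive,v0) N0.N2=(alive,v0) N0.N3=(alive,v0) | N3.N0=(alive,v0) N3.N1=(alive,v0) N3.N2=(alive,v0) N3.N3=(alive,v0)
Op 5: gossip N3<->N0 -> N3.N0=(alive,v0) N3.N1=(alive,v0) N3.N2=(alive,v0) N3.N3=(alive,v0) | N0.N0=(alive,v0) N0.N1=(alive,v0) N0.N2=(alive,v0) N0.N3=(alive,v0)
Op 6: N2 marks N2=suspect -> (suspect,v1)
Op 7: N1 marks N3=dead -> (dead,v1)
Op 8: gossip N3<->N2 -> N3.N0=(alive,v0) N3.N1=(dead,v1) N3.N2=(suspect,v1) N3.N3=(alive,v0) | N2.N0=(alive,v0) N2.N1=(dead,v1) N2.N2=(suspect,v1) N2.N3=(alive,v0)
Op 9: N0 marks N0=dead -> (dead,v1)
Op 10: gossip N3<->N0 -> N3.N0=(dead,v1) N3.N1=(dead,v1) N3.N2=(suspect,v1) N3.N3=(alive,v0) | N0.N0=(dead,v1) N0.N1=(dead,v1) N0.N2=(suspect,v1) N0.N3=(alive,v0)
Op 11: N0 marks N0=suspect -> (suspect,v2)
Op 12: N3 marks N2=alive -> (alive,v2)

Answer: N0=dead,1 N1=dead,1 N2=alive,2 N3=alive,0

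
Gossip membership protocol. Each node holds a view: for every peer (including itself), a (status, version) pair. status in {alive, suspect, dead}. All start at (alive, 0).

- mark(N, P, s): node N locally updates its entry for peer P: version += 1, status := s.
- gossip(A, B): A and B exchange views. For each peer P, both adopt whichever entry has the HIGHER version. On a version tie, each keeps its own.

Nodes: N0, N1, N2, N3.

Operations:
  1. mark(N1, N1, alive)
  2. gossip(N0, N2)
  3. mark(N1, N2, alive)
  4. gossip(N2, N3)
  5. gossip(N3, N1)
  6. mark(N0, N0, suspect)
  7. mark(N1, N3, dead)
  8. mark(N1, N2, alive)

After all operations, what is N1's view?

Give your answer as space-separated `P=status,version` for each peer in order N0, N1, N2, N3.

Answer: N0=alive,0 N1=alive,1 N2=alive,2 N3=dead,1

Derivation:
Op 1: N1 marks N1=alive -> (alive,v1)
Op 2: gossip N0<->N2 -> N0.N0=(alive,v0) N0.N1=(alive,v0) N0.N2=(alive,v0) N0.N3=(alive,v0) | N2.N0=(alive,v0) N2.N1=(alive,v0) N2.N2=(alive,v0) N2.N3=(alive,v0)
Op 3: N1 marks N2=alive -> (alive,v1)
Op 4: gossip N2<->N3 -> N2.N0=(alive,v0) N2.N1=(alive,v0) N2.N2=(alive,v0) N2.N3=(alive,v0) | N3.N0=(alive,v0) N3.N1=(alive,v0) N3.N2=(alive,v0) N3.N3=(alive,v0)
Op 5: gossip N3<->N1 -> N3.N0=(alive,v0) N3.N1=(alive,v1) N3.N2=(alive,v1) N3.N3=(alive,v0) | N1.N0=(alive,v0) N1.N1=(alive,v1) N1.N2=(alive,v1) N1.N3=(alive,v0)
Op 6: N0 marks N0=suspect -> (suspect,v1)
Op 7: N1 marks N3=dead -> (dead,v1)
Op 8: N1 marks N2=alive -> (alive,v2)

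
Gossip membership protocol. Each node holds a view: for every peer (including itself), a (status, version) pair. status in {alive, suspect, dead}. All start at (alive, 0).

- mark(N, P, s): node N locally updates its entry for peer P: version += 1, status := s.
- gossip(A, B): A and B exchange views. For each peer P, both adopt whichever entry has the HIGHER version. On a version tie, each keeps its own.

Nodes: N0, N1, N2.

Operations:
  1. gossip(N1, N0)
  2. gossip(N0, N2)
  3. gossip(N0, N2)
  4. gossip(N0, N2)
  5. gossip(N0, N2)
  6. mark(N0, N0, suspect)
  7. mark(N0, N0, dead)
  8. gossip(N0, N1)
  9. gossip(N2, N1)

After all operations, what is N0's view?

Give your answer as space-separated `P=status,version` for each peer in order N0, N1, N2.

Answer: N0=dead,2 N1=alive,0 N2=alive,0

Derivation:
Op 1: gossip N1<->N0 -> N1.N0=(alive,v0) N1.N1=(alive,v0) N1.N2=(alive,v0) | N0.N0=(alive,v0) N0.N1=(alive,v0) N0.N2=(alive,v0)
Op 2: gossip N0<->N2 -> N0.N0=(alive,v0) N0.N1=(alive,v0) N0.N2=(alive,v0) | N2.N0=(alive,v0) N2.N1=(alive,v0) N2.N2=(alive,v0)
Op 3: gossip N0<->N2 -> N0.N0=(alive,v0) N0.N1=(alive,v0) N0.N2=(alive,v0) | N2.N0=(alive,v0) N2.N1=(alive,v0) N2.N2=(alive,v0)
Op 4: gossip N0<->N2 -> N0.N0=(alive,v0) N0.N1=(alive,v0) N0.N2=(alive,v0) | N2.N0=(alive,v0) N2.N1=(alive,v0) N2.N2=(alive,v0)
Op 5: gossip N0<->N2 -> N0.N0=(alive,v0) N0.N1=(alive,v0) N0.N2=(alive,v0) | N2.N0=(alive,v0) N2.N1=(alive,v0) N2.N2=(alive,v0)
Op 6: N0 marks N0=suspect -> (suspect,v1)
Op 7: N0 marks N0=dead -> (dead,v2)
Op 8: gossip N0<->N1 -> N0.N0=(dead,v2) N0.N1=(alive,v0) N0.N2=(alive,v0) | N1.N0=(dead,v2) N1.N1=(alive,v0) N1.N2=(alive,v0)
Op 9: gossip N2<->N1 -> N2.N0=(dead,v2) N2.N1=(alive,v0) N2.N2=(alive,v0) | N1.N0=(dead,v2) N1.N1=(alive,v0) N1.N2=(alive,v0)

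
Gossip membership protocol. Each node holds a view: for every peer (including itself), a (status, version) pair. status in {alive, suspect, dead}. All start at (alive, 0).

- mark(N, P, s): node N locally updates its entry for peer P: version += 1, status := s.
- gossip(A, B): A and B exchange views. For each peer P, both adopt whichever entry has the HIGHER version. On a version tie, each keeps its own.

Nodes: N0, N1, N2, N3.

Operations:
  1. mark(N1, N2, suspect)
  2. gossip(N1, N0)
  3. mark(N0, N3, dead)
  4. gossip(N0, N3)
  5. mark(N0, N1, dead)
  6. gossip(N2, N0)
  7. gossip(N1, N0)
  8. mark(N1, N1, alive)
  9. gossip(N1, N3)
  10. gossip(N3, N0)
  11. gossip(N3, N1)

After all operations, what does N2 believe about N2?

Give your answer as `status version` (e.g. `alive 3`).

Answer: suspect 1

Derivation:
Op 1: N1 marks N2=suspect -> (suspect,v1)
Op 2: gossip N1<->N0 -> N1.N0=(alive,v0) N1.N1=(alive,v0) N1.N2=(suspect,v1) N1.N3=(alive,v0) | N0.N0=(alive,v0) N0.N1=(alive,v0) N0.N2=(suspect,v1) N0.N3=(alive,v0)
Op 3: N0 marks N3=dead -> (dead,v1)
Op 4: gossip N0<->N3 -> N0.N0=(alive,v0) N0.N1=(alive,v0) N0.N2=(suspect,v1) N0.N3=(dead,v1) | N3.N0=(alive,v0) N3.N1=(alive,v0) N3.N2=(suspect,v1) N3.N3=(dead,v1)
Op 5: N0 marks N1=dead -> (dead,v1)
Op 6: gossip N2<->N0 -> N2.N0=(alive,v0) N2.N1=(dead,v1) N2.N2=(suspect,v1) N2.N3=(dead,v1) | N0.N0=(alive,v0) N0.N1=(dead,v1) N0.N2=(suspect,v1) N0.N3=(dead,v1)
Op 7: gossip N1<->N0 -> N1.N0=(alive,v0) N1.N1=(dead,v1) N1.N2=(suspect,v1) N1.N3=(dead,v1) | N0.N0=(alive,v0) N0.N1=(dead,v1) N0.N2=(suspect,v1) N0.N3=(dead,v1)
Op 8: N1 marks N1=alive -> (alive,v2)
Op 9: gossip N1<->N3 -> N1.N0=(alive,v0) N1.N1=(alive,v2) N1.N2=(suspect,v1) N1.N3=(dead,v1) | N3.N0=(alive,v0) N3.N1=(alive,v2) N3.N2=(suspect,v1) N3.N3=(dead,v1)
Op 10: gossip N3<->N0 -> N3.N0=(alive,v0) N3.N1=(alive,v2) N3.N2=(suspect,v1) N3.N3=(dead,v1) | N0.N0=(alive,v0) N0.N1=(alive,v2) N0.N2=(suspect,v1) N0.N3=(dead,v1)
Op 11: gossip N3<->N1 -> N3.N0=(alive,v0) N3.N1=(alive,v2) N3.N2=(suspect,v1) N3.N3=(dead,v1) | N1.N0=(alive,v0) N1.N1=(alive,v2) N1.N2=(suspect,v1) N1.N3=(dead,v1)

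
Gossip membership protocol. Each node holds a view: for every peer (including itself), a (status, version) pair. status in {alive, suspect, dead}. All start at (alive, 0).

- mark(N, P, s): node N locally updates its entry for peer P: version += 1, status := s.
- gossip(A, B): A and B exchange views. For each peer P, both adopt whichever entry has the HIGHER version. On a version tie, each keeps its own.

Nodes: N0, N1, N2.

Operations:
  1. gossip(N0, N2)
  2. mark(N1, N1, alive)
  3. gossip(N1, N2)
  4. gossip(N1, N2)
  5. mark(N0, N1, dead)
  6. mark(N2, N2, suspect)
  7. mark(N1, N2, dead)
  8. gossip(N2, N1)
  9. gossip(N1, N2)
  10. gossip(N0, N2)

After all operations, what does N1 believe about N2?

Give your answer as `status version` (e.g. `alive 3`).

Op 1: gossip N0<->N2 -> N0.N0=(alive,v0) N0.N1=(alive,v0) N0.N2=(alive,v0) | N2.N0=(alive,v0) N2.N1=(alive,v0) N2.N2=(alive,v0)
Op 2: N1 marks N1=alive -> (alive,v1)
Op 3: gossip N1<->N2 -> N1.N0=(alive,v0) N1.N1=(alive,v1) N1.N2=(alive,v0) | N2.N0=(alive,v0) N2.N1=(alive,v1) N2.N2=(alive,v0)
Op 4: gossip N1<->N2 -> N1.N0=(alive,v0) N1.N1=(alive,v1) N1.N2=(alive,v0) | N2.N0=(alive,v0) N2.N1=(alive,v1) N2.N2=(alive,v0)
Op 5: N0 marks N1=dead -> (dead,v1)
Op 6: N2 marks N2=suspect -> (suspect,v1)
Op 7: N1 marks N2=dead -> (dead,v1)
Op 8: gossip N2<->N1 -> N2.N0=(alive,v0) N2.N1=(alive,v1) N2.N2=(suspect,v1) | N1.N0=(alive,v0) N1.N1=(alive,v1) N1.N2=(dead,v1)
Op 9: gossip N1<->N2 -> N1.N0=(alive,v0) N1.N1=(alive,v1) N1.N2=(dead,v1) | N2.N0=(alive,v0) N2.N1=(alive,v1) N2.N2=(suspect,v1)
Op 10: gossip N0<->N2 -> N0.N0=(alive,v0) N0.N1=(dead,v1) N0.N2=(suspect,v1) | N2.N0=(alive,v0) N2.N1=(alive,v1) N2.N2=(suspect,v1)

Answer: dead 1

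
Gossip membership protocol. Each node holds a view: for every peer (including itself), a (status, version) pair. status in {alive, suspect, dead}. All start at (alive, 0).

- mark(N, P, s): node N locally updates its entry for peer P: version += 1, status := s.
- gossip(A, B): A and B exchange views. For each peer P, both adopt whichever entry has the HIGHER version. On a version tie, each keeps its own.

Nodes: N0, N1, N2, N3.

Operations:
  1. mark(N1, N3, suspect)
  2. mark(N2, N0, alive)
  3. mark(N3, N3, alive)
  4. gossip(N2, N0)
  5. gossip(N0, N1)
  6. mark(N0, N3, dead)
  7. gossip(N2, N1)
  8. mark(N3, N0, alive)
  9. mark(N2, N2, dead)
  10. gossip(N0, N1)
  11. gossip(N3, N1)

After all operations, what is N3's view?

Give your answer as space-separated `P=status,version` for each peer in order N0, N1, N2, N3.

Op 1: N1 marks N3=suspect -> (suspect,v1)
Op 2: N2 marks N0=alive -> (alive,v1)
Op 3: N3 marks N3=alive -> (alive,v1)
Op 4: gossip N2<->N0 -> N2.N0=(alive,v1) N2.N1=(alive,v0) N2.N2=(alive,v0) N2.N3=(alive,v0) | N0.N0=(alive,v1) N0.N1=(alive,v0) N0.N2=(alive,v0) N0.N3=(alive,v0)
Op 5: gossip N0<->N1 -> N0.N0=(alive,v1) N0.N1=(alive,v0) N0.N2=(alive,v0) N0.N3=(suspect,v1) | N1.N0=(alive,v1) N1.N1=(alive,v0) N1.N2=(alive,v0) N1.N3=(suspect,v1)
Op 6: N0 marks N3=dead -> (dead,v2)
Op 7: gossip N2<->N1 -> N2.N0=(alive,v1) N2.N1=(alive,v0) N2.N2=(alive,v0) N2.N3=(suspect,v1) | N1.N0=(alive,v1) N1.N1=(alive,v0) N1.N2=(alive,v0) N1.N3=(suspect,v1)
Op 8: N3 marks N0=alive -> (alive,v1)
Op 9: N2 marks N2=dead -> (dead,v1)
Op 10: gossip N0<->N1 -> N0.N0=(alive,v1) N0.N1=(alive,v0) N0.N2=(alive,v0) N0.N3=(dead,v2) | N1.N0=(alive,v1) N1.N1=(alive,v0) N1.N2=(alive,v0) N1.N3=(dead,v2)
Op 11: gossip N3<->N1 -> N3.N0=(alive,v1) N3.N1=(alive,v0) N3.N2=(alive,v0) N3.N3=(dead,v2) | N1.N0=(alive,v1) N1.N1=(alive,v0) N1.N2=(alive,v0) N1.N3=(dead,v2)

Answer: N0=alive,1 N1=alive,0 N2=alive,0 N3=dead,2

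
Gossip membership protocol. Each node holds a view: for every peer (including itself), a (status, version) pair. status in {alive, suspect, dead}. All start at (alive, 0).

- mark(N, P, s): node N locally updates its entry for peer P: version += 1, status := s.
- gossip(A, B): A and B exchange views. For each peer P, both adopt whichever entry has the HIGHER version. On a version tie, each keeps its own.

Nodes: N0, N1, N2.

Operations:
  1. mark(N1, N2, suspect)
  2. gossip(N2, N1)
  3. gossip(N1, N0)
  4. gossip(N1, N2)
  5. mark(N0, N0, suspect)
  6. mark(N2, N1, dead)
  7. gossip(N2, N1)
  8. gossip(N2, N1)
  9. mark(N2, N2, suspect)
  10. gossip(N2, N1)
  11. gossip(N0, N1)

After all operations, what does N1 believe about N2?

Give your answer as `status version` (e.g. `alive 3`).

Op 1: N1 marks N2=suspect -> (suspect,v1)
Op 2: gossip N2<->N1 -> N2.N0=(alive,v0) N2.N1=(alive,v0) N2.N2=(suspect,v1) | N1.N0=(alive,v0) N1.N1=(alive,v0) N1.N2=(suspect,v1)
Op 3: gossip N1<->N0 -> N1.N0=(alive,v0) N1.N1=(alive,v0) N1.N2=(suspect,v1) | N0.N0=(alive,v0) N0.N1=(alive,v0) N0.N2=(suspect,v1)
Op 4: gossip N1<->N2 -> N1.N0=(alive,v0) N1.N1=(alive,v0) N1.N2=(suspect,v1) | N2.N0=(alive,v0) N2.N1=(alive,v0) N2.N2=(suspect,v1)
Op 5: N0 marks N0=suspect -> (suspect,v1)
Op 6: N2 marks N1=dead -> (dead,v1)
Op 7: gossip N2<->N1 -> N2.N0=(alive,v0) N2.N1=(dead,v1) N2.N2=(suspect,v1) | N1.N0=(alive,v0) N1.N1=(dead,v1) N1.N2=(suspect,v1)
Op 8: gossip N2<->N1 -> N2.N0=(alive,v0) N2.N1=(dead,v1) N2.N2=(suspect,v1) | N1.N0=(alive,v0) N1.N1=(dead,v1) N1.N2=(suspect,v1)
Op 9: N2 marks N2=suspect -> (suspect,v2)
Op 10: gossip N2<->N1 -> N2.N0=(alive,v0) N2.N1=(dead,v1) N2.N2=(suspect,v2) | N1.N0=(alive,v0) N1.N1=(dead,v1) N1.N2=(suspect,v2)
Op 11: gossip N0<->N1 -> N0.N0=(suspect,v1) N0.N1=(dead,v1) N0.N2=(suspect,v2) | N1.N0=(suspect,v1) N1.N1=(dead,v1) N1.N2=(suspect,v2)

Answer: suspect 2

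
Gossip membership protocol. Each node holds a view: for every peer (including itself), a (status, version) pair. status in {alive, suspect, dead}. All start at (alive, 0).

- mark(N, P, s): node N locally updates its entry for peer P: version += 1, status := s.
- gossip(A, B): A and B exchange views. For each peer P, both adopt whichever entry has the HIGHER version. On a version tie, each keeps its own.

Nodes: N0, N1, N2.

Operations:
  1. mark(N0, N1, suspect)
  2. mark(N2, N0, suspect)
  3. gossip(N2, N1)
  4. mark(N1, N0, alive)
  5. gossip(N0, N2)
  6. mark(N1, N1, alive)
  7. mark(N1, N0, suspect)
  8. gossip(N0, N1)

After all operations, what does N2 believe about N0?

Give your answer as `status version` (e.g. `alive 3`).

Op 1: N0 marks N1=suspect -> (suspect,v1)
Op 2: N2 marks N0=suspect -> (suspect,v1)
Op 3: gossip N2<->N1 -> N2.N0=(suspect,v1) N2.N1=(alive,v0) N2.N2=(alive,v0) | N1.N0=(suspect,v1) N1.N1=(alive,v0) N1.N2=(alive,v0)
Op 4: N1 marks N0=alive -> (alive,v2)
Op 5: gossip N0<->N2 -> N0.N0=(suspect,v1) N0.N1=(suspect,v1) N0.N2=(alive,v0) | N2.N0=(suspect,v1) N2.N1=(suspect,v1) N2.N2=(alive,v0)
Op 6: N1 marks N1=alive -> (alive,v1)
Op 7: N1 marks N0=suspect -> (suspect,v3)
Op 8: gossip N0<->N1 -> N0.N0=(suspect,v3) N0.N1=(suspect,v1) N0.N2=(alive,v0) | N1.N0=(suspect,v3) N1.N1=(alive,v1) N1.N2=(alive,v0)

Answer: suspect 1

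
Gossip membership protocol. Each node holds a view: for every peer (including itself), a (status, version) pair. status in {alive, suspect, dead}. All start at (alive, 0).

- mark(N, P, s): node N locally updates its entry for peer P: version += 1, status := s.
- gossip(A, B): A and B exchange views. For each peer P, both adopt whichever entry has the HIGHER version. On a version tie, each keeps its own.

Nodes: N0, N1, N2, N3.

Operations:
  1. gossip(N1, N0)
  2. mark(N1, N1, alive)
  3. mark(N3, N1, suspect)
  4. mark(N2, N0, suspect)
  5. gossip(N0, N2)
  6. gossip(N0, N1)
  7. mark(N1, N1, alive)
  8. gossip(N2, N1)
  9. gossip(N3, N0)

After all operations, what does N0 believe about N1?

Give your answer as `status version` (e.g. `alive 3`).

Answer: alive 1

Derivation:
Op 1: gossip N1<->N0 -> N1.N0=(alive,v0) N1.N1=(alive,v0) N1.N2=(alive,v0) N1.N3=(alive,v0) | N0.N0=(alive,v0) N0.N1=(alive,v0) N0.N2=(alive,v0) N0.N3=(alive,v0)
Op 2: N1 marks N1=alive -> (alive,v1)
Op 3: N3 marks N1=suspect -> (suspect,v1)
Op 4: N2 marks N0=suspect -> (suspect,v1)
Op 5: gossip N0<->N2 -> N0.N0=(suspect,v1) N0.N1=(alive,v0) N0.N2=(alive,v0) N0.N3=(alive,v0) | N2.N0=(suspect,v1) N2.N1=(alive,v0) N2.N2=(alive,v0) N2.N3=(alive,v0)
Op 6: gossip N0<->N1 -> N0.N0=(suspect,v1) N0.N1=(alive,v1) N0.N2=(alive,v0) N0.N3=(alive,v0) | N1.N0=(suspect,v1) N1.N1=(alive,v1) N1.N2=(alive,v0) N1.N3=(alive,v0)
Op 7: N1 marks N1=alive -> (alive,v2)
Op 8: gossip N2<->N1 -> N2.N0=(suspect,v1) N2.N1=(alive,v2) N2.N2=(alive,v0) N2.N3=(alive,v0) | N1.N0=(suspect,v1) N1.N1=(alive,v2) N1.N2=(alive,v0) N1.N3=(alive,v0)
Op 9: gossip N3<->N0 -> N3.N0=(suspect,v1) N3.N1=(suspect,v1) N3.N2=(alive,v0) N3.N3=(alive,v0) | N0.N0=(suspect,v1) N0.N1=(alive,v1) N0.N2=(alive,v0) N0.N3=(alive,v0)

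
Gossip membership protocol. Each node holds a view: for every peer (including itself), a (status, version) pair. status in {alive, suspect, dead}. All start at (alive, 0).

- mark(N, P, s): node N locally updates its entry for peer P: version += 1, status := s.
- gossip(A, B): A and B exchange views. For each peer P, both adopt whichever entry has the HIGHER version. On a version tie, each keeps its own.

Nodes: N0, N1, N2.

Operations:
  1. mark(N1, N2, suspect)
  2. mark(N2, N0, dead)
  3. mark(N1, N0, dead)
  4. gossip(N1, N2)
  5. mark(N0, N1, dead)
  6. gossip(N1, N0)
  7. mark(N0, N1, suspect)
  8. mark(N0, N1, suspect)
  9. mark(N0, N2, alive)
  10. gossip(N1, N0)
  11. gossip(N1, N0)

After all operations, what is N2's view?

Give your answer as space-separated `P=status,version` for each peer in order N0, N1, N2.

Answer: N0=dead,1 N1=alive,0 N2=suspect,1

Derivation:
Op 1: N1 marks N2=suspect -> (suspect,v1)
Op 2: N2 marks N0=dead -> (dead,v1)
Op 3: N1 marks N0=dead -> (dead,v1)
Op 4: gossip N1<->N2 -> N1.N0=(dead,v1) N1.N1=(alive,v0) N1.N2=(suspect,v1) | N2.N0=(dead,v1) N2.N1=(alive,v0) N2.N2=(suspect,v1)
Op 5: N0 marks N1=dead -> (dead,v1)
Op 6: gossip N1<->N0 -> N1.N0=(dead,v1) N1.N1=(dead,v1) N1.N2=(suspect,v1) | N0.N0=(dead,v1) N0.N1=(dead,v1) N0.N2=(suspect,v1)
Op 7: N0 marks N1=suspect -> (suspect,v2)
Op 8: N0 marks N1=suspect -> (suspect,v3)
Op 9: N0 marks N2=alive -> (alive,v2)
Op 10: gossip N1<->N0 -> N1.N0=(dead,v1) N1.N1=(suspect,v3) N1.N2=(alive,v2) | N0.N0=(dead,v1) N0.N1=(suspect,v3) N0.N2=(alive,v2)
Op 11: gossip N1<->N0 -> N1.N0=(dead,v1) N1.N1=(suspect,v3) N1.N2=(alive,v2) | N0.N0=(dead,v1) N0.N1=(suspect,v3) N0.N2=(alive,v2)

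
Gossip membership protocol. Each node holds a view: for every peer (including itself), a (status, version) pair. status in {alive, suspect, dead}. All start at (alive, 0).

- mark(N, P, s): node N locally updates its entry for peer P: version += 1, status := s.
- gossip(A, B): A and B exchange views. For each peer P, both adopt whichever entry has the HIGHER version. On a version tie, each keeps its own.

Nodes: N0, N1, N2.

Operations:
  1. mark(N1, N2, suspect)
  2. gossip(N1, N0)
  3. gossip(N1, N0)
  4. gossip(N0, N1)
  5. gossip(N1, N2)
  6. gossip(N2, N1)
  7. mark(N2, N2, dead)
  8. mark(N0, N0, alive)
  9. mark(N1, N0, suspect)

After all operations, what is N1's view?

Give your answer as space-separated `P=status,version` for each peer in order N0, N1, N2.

Answer: N0=suspect,1 N1=alive,0 N2=suspect,1

Derivation:
Op 1: N1 marks N2=suspect -> (suspect,v1)
Op 2: gossip N1<->N0 -> N1.N0=(alive,v0) N1.N1=(alive,v0) N1.N2=(suspect,v1) | N0.N0=(alive,v0) N0.N1=(alive,v0) N0.N2=(suspect,v1)
Op 3: gossip N1<->N0 -> N1.N0=(alive,v0) N1.N1=(alive,v0) N1.N2=(suspect,v1) | N0.N0=(alive,v0) N0.N1=(alive,v0) N0.N2=(suspect,v1)
Op 4: gossip N0<->N1 -> N0.N0=(alive,v0) N0.N1=(alive,v0) N0.N2=(suspect,v1) | N1.N0=(alive,v0) N1.N1=(alive,v0) N1.N2=(suspect,v1)
Op 5: gossip N1<->N2 -> N1.N0=(alive,v0) N1.N1=(alive,v0) N1.N2=(suspect,v1) | N2.N0=(alive,v0) N2.N1=(alive,v0) N2.N2=(suspect,v1)
Op 6: gossip N2<->N1 -> N2.N0=(alive,v0) N2.N1=(alive,v0) N2.N2=(suspect,v1) | N1.N0=(alive,v0) N1.N1=(alive,v0) N1.N2=(suspect,v1)
Op 7: N2 marks N2=dead -> (dead,v2)
Op 8: N0 marks N0=alive -> (alive,v1)
Op 9: N1 marks N0=suspect -> (suspect,v1)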